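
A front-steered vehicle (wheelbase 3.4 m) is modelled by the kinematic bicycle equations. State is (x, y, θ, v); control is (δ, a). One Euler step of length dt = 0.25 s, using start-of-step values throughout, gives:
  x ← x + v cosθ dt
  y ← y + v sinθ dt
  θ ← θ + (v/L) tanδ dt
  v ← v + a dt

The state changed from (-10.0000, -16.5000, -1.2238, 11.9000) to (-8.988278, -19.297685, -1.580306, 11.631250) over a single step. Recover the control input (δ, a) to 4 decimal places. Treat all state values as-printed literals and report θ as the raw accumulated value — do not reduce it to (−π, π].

δ = -0.3869, a = -1.0750

a = (v'−v)/dt = (-0.268750)/0.25 = -1.0750
Δθ = θ'−θ = -0.356506;  (v·dt/L) = 11.9000·0.25/3.4 = 0.875000
tan δ = Δθ·L/(v·dt) = -0.407435  →  δ = -0.3869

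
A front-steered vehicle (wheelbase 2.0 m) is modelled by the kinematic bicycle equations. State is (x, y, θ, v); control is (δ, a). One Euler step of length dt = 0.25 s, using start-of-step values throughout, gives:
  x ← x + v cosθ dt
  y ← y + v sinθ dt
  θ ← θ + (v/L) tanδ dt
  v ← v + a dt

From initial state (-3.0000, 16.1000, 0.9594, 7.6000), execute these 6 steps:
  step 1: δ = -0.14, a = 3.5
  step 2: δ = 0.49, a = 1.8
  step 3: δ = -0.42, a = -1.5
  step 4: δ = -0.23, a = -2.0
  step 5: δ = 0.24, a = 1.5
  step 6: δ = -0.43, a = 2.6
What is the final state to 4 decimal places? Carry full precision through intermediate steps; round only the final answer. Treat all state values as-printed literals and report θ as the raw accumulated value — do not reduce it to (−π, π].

(4.2088, 25.9120, 0.4054, 9.0750)

after step 1 (δ=-0.14, a=3.5): (-1.909378, 17.655810, 0.825524, 8.475000)
after step 2 (δ=0.49, a=1.8): (-0.472502, 19.212886, 1.390582, 8.925000)
after step 3 (δ=-0.42, a=-1.5): (-0.072572, 21.408002, 0.892375, 8.550000)
after step 4 (δ=-0.23, a=-2.0): (1.268848, 23.072183, 0.642134, 8.050000)
after step 5 (δ=0.24, a=1.5): (2.880497, 24.277481, 0.888380, 8.425000)
after step 6 (δ=-0.43, a=2.6): (4.208845, 25.912039, 0.405395, 9.075000)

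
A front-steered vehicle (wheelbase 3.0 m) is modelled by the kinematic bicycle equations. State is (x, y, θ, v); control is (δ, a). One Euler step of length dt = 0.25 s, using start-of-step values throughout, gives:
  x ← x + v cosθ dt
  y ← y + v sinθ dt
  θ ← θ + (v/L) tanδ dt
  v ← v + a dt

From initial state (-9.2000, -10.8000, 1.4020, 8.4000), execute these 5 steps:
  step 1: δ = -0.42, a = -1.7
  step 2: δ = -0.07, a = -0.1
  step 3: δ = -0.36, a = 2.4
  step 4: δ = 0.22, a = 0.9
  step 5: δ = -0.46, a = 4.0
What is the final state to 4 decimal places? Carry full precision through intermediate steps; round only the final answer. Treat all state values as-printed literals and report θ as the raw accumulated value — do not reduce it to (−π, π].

(-4.1524, -1.9344, 0.5905, 9.7750)

after step 1 (δ=-0.42, a=-1.7): (-8.847209, -8.729846, 1.089399, 7.975000)
after step 2 (δ=-0.07, a=-0.1): (-7.924067, -6.962688, 1.042802, 7.950000)
after step 3 (δ=-0.36, a=2.4): (-6.922761, -5.245847, 0.793435, 8.550000)
after step 4 (δ=0.22, a=0.9): (-5.423517, -3.722307, 0.952764, 8.775000)
after step 5 (δ=-0.46, a=4.0): (-4.152387, -1.934356, 0.590467, 9.775000)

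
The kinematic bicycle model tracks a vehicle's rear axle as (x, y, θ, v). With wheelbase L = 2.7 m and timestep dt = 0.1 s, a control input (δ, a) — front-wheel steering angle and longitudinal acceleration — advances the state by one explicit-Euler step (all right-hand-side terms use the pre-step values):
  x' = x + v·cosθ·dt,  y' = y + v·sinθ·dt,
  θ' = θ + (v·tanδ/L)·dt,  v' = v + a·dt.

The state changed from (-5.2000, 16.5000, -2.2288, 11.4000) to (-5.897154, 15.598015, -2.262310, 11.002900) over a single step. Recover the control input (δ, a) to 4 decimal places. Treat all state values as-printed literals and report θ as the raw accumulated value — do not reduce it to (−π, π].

δ = -0.0792, a = -3.9710

a = (v'−v)/dt = (-0.397100)/0.1 = -3.9710
Δθ = θ'−θ = -0.033510;  (v·dt/L) = 11.4000·0.1/2.7 = 0.422222
tan δ = Δθ·L/(v·dt) = -0.079366  →  δ = -0.0792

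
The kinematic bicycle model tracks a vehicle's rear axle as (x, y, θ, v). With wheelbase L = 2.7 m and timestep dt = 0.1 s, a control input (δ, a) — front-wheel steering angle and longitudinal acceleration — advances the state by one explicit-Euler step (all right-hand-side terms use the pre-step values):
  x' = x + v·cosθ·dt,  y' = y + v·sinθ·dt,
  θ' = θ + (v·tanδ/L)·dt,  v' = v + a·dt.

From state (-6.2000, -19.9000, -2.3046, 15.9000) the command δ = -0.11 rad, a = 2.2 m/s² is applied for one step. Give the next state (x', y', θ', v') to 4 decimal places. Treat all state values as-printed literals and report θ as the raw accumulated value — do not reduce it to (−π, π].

x' = -6.2000 + 15.9000·cos(-2.3046)·0.1 = -7.2648
y' = -19.9000 + 15.9000·sin(-2.3046)·0.1 = -21.0808
θ' = -2.3046 + (15.9000/2.7)·tan(-0.11)·0.1 = -2.3696
v' = 15.9000 + 2.2000·0.1 = 16.1200

(-7.2648, -21.0808, -2.3696, 16.1200)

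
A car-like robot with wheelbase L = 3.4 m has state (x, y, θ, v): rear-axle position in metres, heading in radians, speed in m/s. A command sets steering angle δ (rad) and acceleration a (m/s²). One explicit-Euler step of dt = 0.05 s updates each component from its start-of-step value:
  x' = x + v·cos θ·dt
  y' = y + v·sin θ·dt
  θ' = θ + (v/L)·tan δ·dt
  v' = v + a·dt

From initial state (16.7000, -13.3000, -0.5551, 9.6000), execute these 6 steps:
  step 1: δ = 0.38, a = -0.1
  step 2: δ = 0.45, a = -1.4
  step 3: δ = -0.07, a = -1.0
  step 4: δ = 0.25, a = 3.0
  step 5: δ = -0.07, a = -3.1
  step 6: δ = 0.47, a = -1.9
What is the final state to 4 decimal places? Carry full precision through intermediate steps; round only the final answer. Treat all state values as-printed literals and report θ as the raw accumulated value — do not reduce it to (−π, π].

(19.2663, -14.5635, -0.3440, 9.3750)

after step 1 (δ=0.38, a=-0.1): (17.107927, -13.552974, -0.498712, 9.595000)
after step 2 (δ=0.45, a=-1.4): (17.529243, -13.782436, -0.430552, 9.525000)
after step 3 (δ=-0.07, a=-1.0): (17.962028, -13.981209, -0.440373, 9.475000)
after step 4 (δ=0.25, a=3.0): (18.390579, -14.183158, -0.404794, 9.625000)
after step 5 (δ=-0.07, a=-3.1): (18.832936, -14.372688, -0.414718, 9.470000)
after step 6 (δ=0.47, a=-1.9): (19.266297, -14.563477, -0.343977, 9.375000)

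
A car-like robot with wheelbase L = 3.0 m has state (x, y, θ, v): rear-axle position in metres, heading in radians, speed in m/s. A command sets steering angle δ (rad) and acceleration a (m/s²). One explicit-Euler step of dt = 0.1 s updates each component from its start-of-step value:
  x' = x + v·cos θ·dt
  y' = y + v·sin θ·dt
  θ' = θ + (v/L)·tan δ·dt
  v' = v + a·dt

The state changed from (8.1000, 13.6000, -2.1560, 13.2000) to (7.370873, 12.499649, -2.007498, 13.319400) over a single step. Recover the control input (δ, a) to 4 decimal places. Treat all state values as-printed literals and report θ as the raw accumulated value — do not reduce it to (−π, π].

δ = 0.3255, a = 1.1940

a = (v'−v)/dt = (0.119400)/0.1 = 1.1940
Δθ = θ'−θ = 0.148502;  (v·dt/L) = 13.2000·0.1/3.0 = 0.440000
tan δ = Δθ·L/(v·dt) = 0.337505  →  δ = 0.3255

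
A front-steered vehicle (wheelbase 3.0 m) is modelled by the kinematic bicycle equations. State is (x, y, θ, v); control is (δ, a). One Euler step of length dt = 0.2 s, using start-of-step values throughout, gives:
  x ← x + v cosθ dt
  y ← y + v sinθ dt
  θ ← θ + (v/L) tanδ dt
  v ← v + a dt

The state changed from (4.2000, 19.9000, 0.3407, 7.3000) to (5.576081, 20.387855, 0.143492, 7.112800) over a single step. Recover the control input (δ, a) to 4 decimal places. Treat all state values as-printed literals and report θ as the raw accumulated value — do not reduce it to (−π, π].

a = (v'−v)/dt = (-0.187200)/0.2 = -0.9360
Δθ = θ'−θ = -0.197208;  (v·dt/L) = 7.3000·0.2/3.0 = 0.486667
tan δ = Δθ·L/(v·dt) = -0.405222  →  δ = -0.3850

δ = -0.3850, a = -0.9360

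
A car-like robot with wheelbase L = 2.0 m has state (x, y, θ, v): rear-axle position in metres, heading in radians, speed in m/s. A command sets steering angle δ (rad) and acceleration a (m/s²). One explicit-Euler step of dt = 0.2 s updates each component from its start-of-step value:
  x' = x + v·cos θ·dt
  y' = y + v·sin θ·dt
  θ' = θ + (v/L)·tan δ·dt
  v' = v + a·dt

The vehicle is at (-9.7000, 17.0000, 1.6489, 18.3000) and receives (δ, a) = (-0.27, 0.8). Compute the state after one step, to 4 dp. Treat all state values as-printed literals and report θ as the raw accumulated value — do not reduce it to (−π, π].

(-9.9856, 20.6488, 1.1424, 18.4600)

x' = -9.7000 + 18.3000·cos(1.6489)·0.2 = -9.9856
y' = 17.0000 + 18.3000·sin(1.6489)·0.2 = 20.6488
θ' = 1.6489 + (18.3000/2.0)·tan(-0.27)·0.2 = 1.1424
v' = 18.3000 + 0.8000·0.2 = 18.4600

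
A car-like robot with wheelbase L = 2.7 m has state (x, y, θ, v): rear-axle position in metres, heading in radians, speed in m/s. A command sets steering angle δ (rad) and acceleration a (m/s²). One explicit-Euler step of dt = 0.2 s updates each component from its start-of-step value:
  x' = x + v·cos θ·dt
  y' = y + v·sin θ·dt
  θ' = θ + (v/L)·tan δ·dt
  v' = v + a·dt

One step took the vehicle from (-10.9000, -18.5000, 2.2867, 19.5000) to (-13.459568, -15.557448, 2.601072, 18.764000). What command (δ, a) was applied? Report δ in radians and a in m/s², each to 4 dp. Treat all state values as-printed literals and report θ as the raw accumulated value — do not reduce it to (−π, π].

a = (v'−v)/dt = (-0.736000)/0.2 = -3.6800
Δθ = θ'−θ = 0.314372;  (v·dt/L) = 19.5000·0.2/2.7 = 1.444444
tan δ = Δθ·L/(v·dt) = 0.217642  →  δ = 0.2143

δ = 0.2143, a = -3.6800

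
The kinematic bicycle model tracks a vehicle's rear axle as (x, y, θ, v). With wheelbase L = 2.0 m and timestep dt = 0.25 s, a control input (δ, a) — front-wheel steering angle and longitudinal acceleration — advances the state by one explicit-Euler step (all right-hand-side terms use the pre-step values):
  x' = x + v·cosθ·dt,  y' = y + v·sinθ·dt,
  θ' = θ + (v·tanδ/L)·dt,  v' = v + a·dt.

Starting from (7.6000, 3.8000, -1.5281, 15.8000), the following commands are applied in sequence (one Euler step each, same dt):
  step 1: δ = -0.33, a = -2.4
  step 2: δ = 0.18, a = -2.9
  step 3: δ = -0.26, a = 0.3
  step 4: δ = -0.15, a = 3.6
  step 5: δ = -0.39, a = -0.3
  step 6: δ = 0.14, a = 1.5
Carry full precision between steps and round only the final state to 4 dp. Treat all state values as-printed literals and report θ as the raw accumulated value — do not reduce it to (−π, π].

(-5.0869, -10.2168, -3.1381, 15.7500)

after step 1 (δ=-0.33, a=-2.4): (7.768599, -0.146400, -2.204587, 15.200000)
after step 2 (δ=0.18, a=-2.9): (5.518227, -3.208397, -1.858845, 14.475000)
after step 3 (δ=-0.26, a=0.3): (4.490208, -6.678055, -2.340177, 14.550000)
after step 4 (δ=-0.15, a=3.6): (1.959633, -9.291023, -2.615054, 15.450000)
after step 5 (δ=-0.39, a=-0.3): (-1.379699, -11.232097, -3.408904, 15.375000)
after step 6 (δ=0.14, a=1.5): (-5.086936, -10.216811, -3.138070, 15.750000)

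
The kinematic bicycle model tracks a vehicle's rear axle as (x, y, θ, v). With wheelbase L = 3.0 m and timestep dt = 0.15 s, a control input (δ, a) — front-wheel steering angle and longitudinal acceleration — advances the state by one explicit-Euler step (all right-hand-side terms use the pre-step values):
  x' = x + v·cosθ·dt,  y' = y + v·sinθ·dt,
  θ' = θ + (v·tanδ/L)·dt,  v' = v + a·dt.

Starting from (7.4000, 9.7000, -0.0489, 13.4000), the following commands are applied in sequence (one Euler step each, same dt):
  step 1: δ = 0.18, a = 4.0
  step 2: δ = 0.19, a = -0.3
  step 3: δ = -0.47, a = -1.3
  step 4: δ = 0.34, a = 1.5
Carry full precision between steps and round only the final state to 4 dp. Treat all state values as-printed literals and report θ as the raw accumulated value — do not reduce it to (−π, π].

after step 1 (δ=0.18, a=4.0): (9.407597, 9.601750, 0.073020, 14.000000)
after step 2 (δ=0.19, a=-0.3): (11.502001, 9.754955, 0.207643, 13.955000)
after step 3 (δ=-0.47, a=-1.3): (13.550287, 10.186488, -0.146790, 13.760000)
after step 4 (δ=0.34, a=1.5): (15.592090, 9.884601, 0.096581, 13.985000)

(15.5921, 9.8846, 0.0966, 13.9850)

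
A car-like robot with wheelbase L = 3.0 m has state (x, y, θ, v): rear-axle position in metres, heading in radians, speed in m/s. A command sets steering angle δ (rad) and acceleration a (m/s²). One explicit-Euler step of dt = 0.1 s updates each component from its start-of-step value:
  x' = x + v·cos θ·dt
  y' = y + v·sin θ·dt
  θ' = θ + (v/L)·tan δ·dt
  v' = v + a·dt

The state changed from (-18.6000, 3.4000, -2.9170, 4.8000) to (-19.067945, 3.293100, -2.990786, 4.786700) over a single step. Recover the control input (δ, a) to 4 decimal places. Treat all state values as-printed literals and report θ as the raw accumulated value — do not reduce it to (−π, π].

δ = -0.4321, a = -0.1330

a = (v'−v)/dt = (-0.013300)/0.1 = -0.1330
Δθ = θ'−θ = -0.073786;  (v·dt/L) = 4.8000·0.1/3.0 = 0.160000
tan δ = Δθ·L/(v·dt) = -0.461163  →  δ = -0.4321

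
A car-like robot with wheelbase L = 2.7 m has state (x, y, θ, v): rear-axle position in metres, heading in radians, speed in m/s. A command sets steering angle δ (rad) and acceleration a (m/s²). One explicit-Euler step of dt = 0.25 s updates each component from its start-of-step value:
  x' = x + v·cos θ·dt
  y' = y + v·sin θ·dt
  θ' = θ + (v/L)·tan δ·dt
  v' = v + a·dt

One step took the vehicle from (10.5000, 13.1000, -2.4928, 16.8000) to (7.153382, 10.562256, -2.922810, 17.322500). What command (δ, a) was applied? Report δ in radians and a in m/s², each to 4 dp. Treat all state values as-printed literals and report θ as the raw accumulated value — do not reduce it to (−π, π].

δ = -0.2697, a = 2.0900

a = (v'−v)/dt = (0.522500)/0.25 = 2.0900
Δθ = θ'−θ = -0.430010;  (v·dt/L) = 16.8000·0.25/2.7 = 1.555556
tan δ = Δθ·L/(v·dt) = -0.276435  →  δ = -0.2697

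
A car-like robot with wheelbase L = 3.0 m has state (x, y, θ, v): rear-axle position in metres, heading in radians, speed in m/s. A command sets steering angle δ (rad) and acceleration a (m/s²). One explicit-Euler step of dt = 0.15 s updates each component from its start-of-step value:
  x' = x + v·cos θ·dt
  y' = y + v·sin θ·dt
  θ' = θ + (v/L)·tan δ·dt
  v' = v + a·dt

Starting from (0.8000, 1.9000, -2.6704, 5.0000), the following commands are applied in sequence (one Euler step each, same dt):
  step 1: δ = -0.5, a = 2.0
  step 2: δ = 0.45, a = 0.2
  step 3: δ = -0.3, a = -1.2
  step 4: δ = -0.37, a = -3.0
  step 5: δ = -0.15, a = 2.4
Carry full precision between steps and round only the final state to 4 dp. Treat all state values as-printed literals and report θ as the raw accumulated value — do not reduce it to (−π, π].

(-2.7295, 0.4599, -2.8968, 5.0600)

after step 1 (δ=-0.5, a=2.0): (0.131729, 1.559538, -2.806976, 5.300000)
after step 2 (δ=0.45, a=0.2): (-0.619177, 1.298454, -2.678966, 5.330000)
after step 3 (δ=-0.3, a=-1.2): (-1.334636, 0.941637, -2.761404, 5.150000)
after step 4 (δ=-0.37, a=-3.0): (-2.051975, 0.654966, -2.861279, 4.700000)
after step 5 (δ=-0.15, a=2.4): (-2.729458, 0.459923, -2.896796, 5.060000)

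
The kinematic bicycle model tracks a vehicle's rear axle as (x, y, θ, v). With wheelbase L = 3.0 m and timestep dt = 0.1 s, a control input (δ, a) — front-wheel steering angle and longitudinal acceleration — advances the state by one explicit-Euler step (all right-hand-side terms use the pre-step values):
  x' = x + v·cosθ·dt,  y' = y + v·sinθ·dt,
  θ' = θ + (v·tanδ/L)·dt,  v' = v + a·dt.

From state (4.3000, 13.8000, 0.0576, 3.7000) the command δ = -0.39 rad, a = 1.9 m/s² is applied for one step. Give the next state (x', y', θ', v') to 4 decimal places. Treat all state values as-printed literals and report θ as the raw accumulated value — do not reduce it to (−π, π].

(4.6694, 13.8213, 0.0069, 3.8900)

x' = 4.3000 + 3.7000·cos(0.0576)·0.1 = 4.6694
y' = 13.8000 + 3.7000·sin(0.0576)·0.1 = 13.8213
θ' = 0.0576 + (3.7000/3.0)·tan(-0.39)·0.1 = 0.0069
v' = 3.7000 + 1.9000·0.1 = 3.8900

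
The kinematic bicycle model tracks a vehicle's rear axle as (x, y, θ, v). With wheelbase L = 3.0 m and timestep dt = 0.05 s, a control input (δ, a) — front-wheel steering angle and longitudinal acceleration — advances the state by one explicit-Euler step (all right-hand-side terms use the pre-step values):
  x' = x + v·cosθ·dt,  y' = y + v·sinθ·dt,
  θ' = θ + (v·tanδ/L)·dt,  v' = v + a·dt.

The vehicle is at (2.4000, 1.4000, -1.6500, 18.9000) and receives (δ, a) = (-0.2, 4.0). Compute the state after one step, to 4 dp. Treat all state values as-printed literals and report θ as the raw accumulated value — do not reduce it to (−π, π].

(2.3252, 0.4580, -1.7139, 19.1000)

x' = 2.4000 + 18.9000·cos(-1.6500)·0.05 = 2.3252
y' = 1.4000 + 18.9000·sin(-1.6500)·0.05 = 0.4580
θ' = -1.6500 + (18.9000/3.0)·tan(-0.2)·0.05 = -1.7139
v' = 18.9000 + 4.0000·0.05 = 19.1000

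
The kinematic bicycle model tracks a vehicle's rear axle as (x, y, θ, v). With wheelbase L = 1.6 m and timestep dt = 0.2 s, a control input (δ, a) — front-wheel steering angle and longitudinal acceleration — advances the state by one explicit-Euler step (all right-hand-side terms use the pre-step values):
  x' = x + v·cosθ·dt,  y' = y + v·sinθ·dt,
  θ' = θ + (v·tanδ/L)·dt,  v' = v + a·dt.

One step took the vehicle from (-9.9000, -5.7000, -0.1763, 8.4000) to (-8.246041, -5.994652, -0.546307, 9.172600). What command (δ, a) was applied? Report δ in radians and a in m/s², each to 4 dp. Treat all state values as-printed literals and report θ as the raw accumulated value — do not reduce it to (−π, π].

δ = -0.3388, a = 3.8630

a = (v'−v)/dt = (0.772600)/0.2 = 3.8630
Δθ = θ'−θ = -0.370007;  (v·dt/L) = 8.4000·0.2/1.6 = 1.050000
tan δ = Δθ·L/(v·dt) = -0.352388  →  δ = -0.3388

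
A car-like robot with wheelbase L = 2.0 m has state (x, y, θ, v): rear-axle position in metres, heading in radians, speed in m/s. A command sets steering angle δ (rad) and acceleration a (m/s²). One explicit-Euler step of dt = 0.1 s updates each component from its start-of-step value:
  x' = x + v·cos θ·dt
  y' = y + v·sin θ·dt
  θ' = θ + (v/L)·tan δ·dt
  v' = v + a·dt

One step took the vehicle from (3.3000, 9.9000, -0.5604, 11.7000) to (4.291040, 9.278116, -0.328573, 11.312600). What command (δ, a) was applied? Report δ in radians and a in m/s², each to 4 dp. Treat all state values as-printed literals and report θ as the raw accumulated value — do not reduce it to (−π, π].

δ = 0.3773, a = -3.8740

a = (v'−v)/dt = (-0.387400)/0.1 = -3.8740
Δθ = θ'−θ = 0.231827;  (v·dt/L) = 11.7000·0.1/2.0 = 0.585000
tan δ = Δθ·L/(v·dt) = 0.396285  →  δ = 0.3773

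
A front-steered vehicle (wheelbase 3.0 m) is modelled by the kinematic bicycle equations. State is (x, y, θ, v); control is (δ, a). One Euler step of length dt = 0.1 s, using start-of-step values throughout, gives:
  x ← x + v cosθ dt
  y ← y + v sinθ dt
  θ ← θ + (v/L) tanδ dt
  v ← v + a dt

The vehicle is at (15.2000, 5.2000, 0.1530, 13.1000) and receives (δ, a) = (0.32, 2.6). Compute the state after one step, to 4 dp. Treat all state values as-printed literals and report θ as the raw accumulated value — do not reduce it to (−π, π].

(16.4947, 5.3996, 0.2977, 13.3600)

x' = 15.2000 + 13.1000·cos(0.1530)·0.1 = 16.4947
y' = 5.2000 + 13.1000·sin(0.1530)·0.1 = 5.3996
θ' = 0.1530 + (13.1000/3.0)·tan(0.32)·0.1 = 0.2977
v' = 13.1000 + 2.6000·0.1 = 13.3600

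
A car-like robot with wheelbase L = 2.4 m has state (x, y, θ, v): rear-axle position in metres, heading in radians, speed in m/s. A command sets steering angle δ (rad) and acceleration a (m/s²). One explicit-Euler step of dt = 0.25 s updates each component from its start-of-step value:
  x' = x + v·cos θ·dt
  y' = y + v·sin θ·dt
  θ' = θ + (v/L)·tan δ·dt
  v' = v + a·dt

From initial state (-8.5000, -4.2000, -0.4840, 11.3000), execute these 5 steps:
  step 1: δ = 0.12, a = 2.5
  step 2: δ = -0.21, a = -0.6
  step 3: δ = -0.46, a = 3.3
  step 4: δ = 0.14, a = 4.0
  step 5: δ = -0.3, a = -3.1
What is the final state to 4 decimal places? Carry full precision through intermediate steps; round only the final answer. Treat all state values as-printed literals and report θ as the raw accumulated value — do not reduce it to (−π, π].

(2.0775, -14.0595, -1.4678, 12.8250)

after step 1 (δ=0.12, a=2.5): (-5.999477, -5.514539, -0.342068, 11.925000)
after step 2 (δ=-0.21, a=-0.6): (-3.190952, -6.514558, -0.606831, 11.775000)
after step 3 (δ=-0.46, a=3.3): (-0.772781, -8.193281, -1.214530, 12.600000)
after step 4 (δ=0.14, a=4.0): (0.325868, -11.145479, -1.029570, 13.600000)
after step 5 (δ=-0.3, a=-3.1): (2.077506, -14.059542, -1.467796, 12.825000)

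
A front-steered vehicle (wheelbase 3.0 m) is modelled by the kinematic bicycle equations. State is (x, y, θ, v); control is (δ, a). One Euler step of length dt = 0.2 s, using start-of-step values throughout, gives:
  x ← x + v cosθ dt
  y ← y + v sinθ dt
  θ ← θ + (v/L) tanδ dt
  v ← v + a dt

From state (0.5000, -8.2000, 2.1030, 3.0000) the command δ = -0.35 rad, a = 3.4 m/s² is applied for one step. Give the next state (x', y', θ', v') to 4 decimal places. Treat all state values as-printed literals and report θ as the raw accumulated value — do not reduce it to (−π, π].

(0.1955, -7.6830, 2.0300, 3.6800)

x' = 0.5000 + 3.0000·cos(2.1030)·0.2 = 0.1955
y' = -8.2000 + 3.0000·sin(2.1030)·0.2 = -7.6830
θ' = 2.1030 + (3.0000/3.0)·tan(-0.35)·0.2 = 2.0300
v' = 3.0000 + 3.4000·0.2 = 3.6800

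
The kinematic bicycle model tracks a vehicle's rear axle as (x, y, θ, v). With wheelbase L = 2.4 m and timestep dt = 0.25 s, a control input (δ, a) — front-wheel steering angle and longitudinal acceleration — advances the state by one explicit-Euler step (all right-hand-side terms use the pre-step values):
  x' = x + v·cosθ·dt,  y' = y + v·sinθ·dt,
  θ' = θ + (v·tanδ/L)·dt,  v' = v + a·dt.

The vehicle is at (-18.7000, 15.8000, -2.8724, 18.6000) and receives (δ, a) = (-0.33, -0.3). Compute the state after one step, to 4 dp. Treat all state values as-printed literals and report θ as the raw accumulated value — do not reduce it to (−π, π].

x' = -18.7000 + 18.6000·cos(-2.8724)·0.25 = -23.1825
y' = 15.8000 + 18.6000·sin(-2.8724)·0.25 = 14.5633
θ' = -2.8724 + (18.6000/2.4)·tan(-0.33)·0.25 = -3.5360
v' = 18.6000 − 0.3000·0.25 = 18.5250

(-23.1825, 14.5633, -3.5360, 18.5250)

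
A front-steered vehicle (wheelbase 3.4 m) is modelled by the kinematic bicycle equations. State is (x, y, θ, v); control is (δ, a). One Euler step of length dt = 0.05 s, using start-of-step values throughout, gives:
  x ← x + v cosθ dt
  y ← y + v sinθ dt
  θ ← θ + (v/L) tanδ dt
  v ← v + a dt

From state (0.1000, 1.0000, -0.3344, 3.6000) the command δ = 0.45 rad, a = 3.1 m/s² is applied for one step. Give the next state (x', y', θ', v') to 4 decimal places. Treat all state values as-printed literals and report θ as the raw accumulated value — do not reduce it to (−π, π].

(0.2700, 0.9409, -0.3088, 3.7550)

x' = 0.1000 + 3.6000·cos(-0.3344)·0.05 = 0.2700
y' = 1.0000 + 3.6000·sin(-0.3344)·0.05 = 0.9409
θ' = -0.3344 + (3.6000/3.4)·tan(0.45)·0.05 = -0.3088
v' = 3.6000 + 3.1000·0.05 = 3.7550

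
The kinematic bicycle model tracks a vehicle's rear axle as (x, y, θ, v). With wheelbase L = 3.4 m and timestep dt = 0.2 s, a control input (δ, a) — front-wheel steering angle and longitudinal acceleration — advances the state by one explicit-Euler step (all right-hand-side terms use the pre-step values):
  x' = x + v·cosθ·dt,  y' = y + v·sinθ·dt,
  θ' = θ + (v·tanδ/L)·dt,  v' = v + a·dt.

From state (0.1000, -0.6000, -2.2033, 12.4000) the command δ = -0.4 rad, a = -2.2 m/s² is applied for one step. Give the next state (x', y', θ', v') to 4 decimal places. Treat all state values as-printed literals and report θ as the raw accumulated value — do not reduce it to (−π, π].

(-1.3661, -2.6002, -2.5117, 11.9600)

x' = 0.1000 + 12.4000·cos(-2.2033)·0.2 = -1.3661
y' = -0.6000 + 12.4000·sin(-2.2033)·0.2 = -2.6002
θ' = -2.2033 + (12.4000/3.4)·tan(-0.4)·0.2 = -2.5117
v' = 12.4000 − 2.2000·0.2 = 11.9600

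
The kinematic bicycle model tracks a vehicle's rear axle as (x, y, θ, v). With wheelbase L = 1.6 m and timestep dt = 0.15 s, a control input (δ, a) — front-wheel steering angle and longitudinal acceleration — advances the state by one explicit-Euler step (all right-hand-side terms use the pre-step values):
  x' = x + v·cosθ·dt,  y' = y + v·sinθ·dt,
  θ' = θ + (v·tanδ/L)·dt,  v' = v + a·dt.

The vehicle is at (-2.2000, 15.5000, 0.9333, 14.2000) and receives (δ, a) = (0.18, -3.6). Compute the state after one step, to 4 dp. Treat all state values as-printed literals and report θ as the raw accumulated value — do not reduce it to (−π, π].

x' = -2.2000 + 14.2000·cos(0.9333)·0.15 = -0.9323
y' = 15.5000 + 14.2000·sin(0.9333)·0.15 = 17.2116
θ' = 0.9333 + (14.2000/1.6)·tan(0.18)·0.15 = 1.1755
v' = 14.2000 − 3.6000·0.15 = 13.6600

(-0.9323, 17.2116, 1.1755, 13.6600)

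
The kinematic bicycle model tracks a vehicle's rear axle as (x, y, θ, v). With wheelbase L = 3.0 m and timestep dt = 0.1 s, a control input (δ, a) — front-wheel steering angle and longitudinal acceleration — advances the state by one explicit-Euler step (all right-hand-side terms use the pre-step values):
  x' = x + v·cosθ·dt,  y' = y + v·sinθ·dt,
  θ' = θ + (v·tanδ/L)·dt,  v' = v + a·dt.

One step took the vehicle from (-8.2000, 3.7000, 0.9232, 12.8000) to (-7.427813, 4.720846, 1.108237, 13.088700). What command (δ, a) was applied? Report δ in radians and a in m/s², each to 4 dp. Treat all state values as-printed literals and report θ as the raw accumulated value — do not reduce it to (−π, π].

δ = 0.4092, a = 2.8870

a = (v'−v)/dt = (0.288700)/0.1 = 2.8870
Δθ = θ'−θ = 0.185037;  (v·dt/L) = 12.8000·0.1/3.0 = 0.426667
tan δ = Δθ·L/(v·dt) = 0.433680  →  δ = 0.4092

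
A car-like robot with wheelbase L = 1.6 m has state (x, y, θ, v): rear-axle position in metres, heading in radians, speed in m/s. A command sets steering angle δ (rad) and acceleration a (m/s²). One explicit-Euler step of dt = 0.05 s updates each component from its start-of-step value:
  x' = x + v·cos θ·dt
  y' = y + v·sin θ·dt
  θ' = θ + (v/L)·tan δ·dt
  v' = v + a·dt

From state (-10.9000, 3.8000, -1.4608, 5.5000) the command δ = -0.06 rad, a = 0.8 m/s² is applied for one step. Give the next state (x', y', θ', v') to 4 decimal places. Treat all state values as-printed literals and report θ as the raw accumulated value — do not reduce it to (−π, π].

(-10.8698, 3.5267, -1.4711, 5.5400)

x' = -10.9000 + 5.5000·cos(-1.4608)·0.05 = -10.8698
y' = 3.8000 + 5.5000·sin(-1.4608)·0.05 = 3.5267
θ' = -1.4608 + (5.5000/1.6)·tan(-0.06)·0.05 = -1.4711
v' = 5.5000 + 0.8000·0.05 = 5.5400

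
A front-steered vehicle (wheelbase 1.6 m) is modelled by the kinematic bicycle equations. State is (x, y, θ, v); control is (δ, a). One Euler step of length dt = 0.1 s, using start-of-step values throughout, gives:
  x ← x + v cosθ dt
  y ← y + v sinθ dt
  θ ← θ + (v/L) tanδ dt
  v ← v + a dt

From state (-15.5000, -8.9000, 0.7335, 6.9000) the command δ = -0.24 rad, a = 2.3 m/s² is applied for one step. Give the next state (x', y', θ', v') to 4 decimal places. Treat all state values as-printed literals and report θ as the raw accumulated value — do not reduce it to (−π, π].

x' = -15.5000 + 6.9000·cos(0.7335)·0.1 = -14.9874
y' = -8.9000 + 6.9000·sin(0.7335)·0.1 = -8.4381
θ' = 0.7335 + (6.9000/1.6)·tan(-0.24)·0.1 = 0.6280
v' = 6.9000 + 2.3000·0.1 = 7.1300

(-14.9874, -8.4381, 0.6280, 7.1300)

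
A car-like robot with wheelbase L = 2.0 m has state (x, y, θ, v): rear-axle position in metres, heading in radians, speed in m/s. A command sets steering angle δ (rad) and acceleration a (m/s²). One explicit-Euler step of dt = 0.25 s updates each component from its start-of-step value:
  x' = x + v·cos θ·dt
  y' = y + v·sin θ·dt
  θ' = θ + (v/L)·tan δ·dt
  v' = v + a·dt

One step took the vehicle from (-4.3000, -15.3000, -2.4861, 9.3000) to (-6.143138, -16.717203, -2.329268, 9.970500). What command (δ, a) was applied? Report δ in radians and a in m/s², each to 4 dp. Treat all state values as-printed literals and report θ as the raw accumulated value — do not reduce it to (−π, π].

a = (v'−v)/dt = (0.670500)/0.25 = 2.6820
Δθ = θ'−θ = 0.156832;  (v·dt/L) = 9.3000·0.25/2.0 = 1.162500
tan δ = Δθ·L/(v·dt) = 0.134909  →  δ = 0.1341

δ = 0.1341, a = 2.6820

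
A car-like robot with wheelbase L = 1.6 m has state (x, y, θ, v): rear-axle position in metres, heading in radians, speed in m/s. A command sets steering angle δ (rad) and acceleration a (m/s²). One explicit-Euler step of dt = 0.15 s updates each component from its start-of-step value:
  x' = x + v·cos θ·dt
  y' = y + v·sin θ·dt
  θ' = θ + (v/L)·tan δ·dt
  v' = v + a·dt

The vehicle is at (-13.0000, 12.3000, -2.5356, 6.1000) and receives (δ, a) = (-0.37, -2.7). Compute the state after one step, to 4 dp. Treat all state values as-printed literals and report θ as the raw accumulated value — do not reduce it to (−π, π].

(-13.7521, 11.7788, -2.7574, 5.6950)

x' = -13.0000 + 6.1000·cos(-2.5356)·0.15 = -13.7521
y' = 12.3000 + 6.1000·sin(-2.5356)·0.15 = 11.7788
θ' = -2.5356 + (6.1000/1.6)·tan(-0.37)·0.15 = -2.7574
v' = 6.1000 − 2.7000·0.15 = 5.6950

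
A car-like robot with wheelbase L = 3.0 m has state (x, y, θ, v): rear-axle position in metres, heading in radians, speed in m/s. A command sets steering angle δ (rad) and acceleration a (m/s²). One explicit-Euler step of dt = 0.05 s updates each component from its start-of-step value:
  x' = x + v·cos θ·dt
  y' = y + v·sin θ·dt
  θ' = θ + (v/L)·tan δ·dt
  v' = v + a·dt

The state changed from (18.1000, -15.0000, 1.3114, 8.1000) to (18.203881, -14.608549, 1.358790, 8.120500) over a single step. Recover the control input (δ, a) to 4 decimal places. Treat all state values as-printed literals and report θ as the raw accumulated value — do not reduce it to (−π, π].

δ = 0.3376, a = 0.4100

a = (v'−v)/dt = (0.020500)/0.05 = 0.4100
Δθ = θ'−θ = 0.047390;  (v·dt/L) = 8.1000·0.05/3.0 = 0.135000
tan δ = Δθ·L/(v·dt) = 0.351037  →  δ = 0.3376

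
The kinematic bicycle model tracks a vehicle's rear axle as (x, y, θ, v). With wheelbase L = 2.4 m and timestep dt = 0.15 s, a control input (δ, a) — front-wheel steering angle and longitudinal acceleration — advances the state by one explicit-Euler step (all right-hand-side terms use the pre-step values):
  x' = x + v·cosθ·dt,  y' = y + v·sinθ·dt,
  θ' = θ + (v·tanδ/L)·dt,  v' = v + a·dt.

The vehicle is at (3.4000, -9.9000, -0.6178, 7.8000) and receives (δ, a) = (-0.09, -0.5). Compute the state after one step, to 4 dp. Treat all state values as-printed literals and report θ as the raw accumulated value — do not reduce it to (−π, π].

(4.3537, -10.5777, -0.6618, 7.7250)

x' = 3.4000 + 7.8000·cos(-0.6178)·0.15 = 4.3537
y' = -9.9000 + 7.8000·sin(-0.6178)·0.15 = -10.5777
θ' = -0.6178 + (7.8000/2.4)·tan(-0.09)·0.15 = -0.6618
v' = 7.8000 − 0.5000·0.15 = 7.7250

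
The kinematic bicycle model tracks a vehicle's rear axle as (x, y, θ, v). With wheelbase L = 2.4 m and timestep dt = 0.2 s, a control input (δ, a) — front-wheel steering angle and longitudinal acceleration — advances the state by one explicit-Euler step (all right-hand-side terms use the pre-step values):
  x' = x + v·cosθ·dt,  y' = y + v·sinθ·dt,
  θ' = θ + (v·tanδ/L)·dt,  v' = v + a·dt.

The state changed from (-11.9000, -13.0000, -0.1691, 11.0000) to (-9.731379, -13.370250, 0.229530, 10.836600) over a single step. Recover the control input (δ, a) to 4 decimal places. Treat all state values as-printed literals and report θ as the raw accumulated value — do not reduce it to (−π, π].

a = (v'−v)/dt = (-0.163400)/0.2 = -0.8170
Δθ = θ'−θ = 0.398630;  (v·dt/L) = 11.0000·0.2/2.4 = 0.916667
tan δ = Δθ·L/(v·dt) = 0.434869  →  δ = 0.4102

δ = 0.4102, a = -0.8170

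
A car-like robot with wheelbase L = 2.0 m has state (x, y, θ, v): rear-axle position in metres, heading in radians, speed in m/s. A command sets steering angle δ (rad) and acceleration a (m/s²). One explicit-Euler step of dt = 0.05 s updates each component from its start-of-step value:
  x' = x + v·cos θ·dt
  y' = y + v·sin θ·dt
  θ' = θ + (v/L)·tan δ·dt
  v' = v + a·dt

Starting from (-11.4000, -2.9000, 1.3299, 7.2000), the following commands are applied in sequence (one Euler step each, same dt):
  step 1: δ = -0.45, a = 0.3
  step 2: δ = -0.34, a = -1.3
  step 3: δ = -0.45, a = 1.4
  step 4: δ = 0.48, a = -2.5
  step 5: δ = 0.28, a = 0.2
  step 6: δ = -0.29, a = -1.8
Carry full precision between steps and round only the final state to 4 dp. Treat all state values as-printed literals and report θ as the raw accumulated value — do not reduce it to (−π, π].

(-10.6464, -0.8932, 1.1848, 7.0150)

after step 1 (δ=-0.45, a=0.3): (-11.314114, -2.550395, 1.242950, 7.215000)
after step 2 (δ=-0.34, a=-1.3): (-11.197950, -2.208859, 1.179145, 7.150000)
after step 3 (δ=-0.45, a=1.4): (-11.061487, -1.878429, 1.092799, 7.220000)
after step 4 (δ=0.48, a=-2.5): (-10.895426, -1.557891, 1.186769, 7.095000)
after step 5 (δ=0.28, a=0.2): (-10.762517, -1.228980, 1.237774, 7.105000)
after step 6 (δ=-0.29, a=-1.8): (-10.646385, -0.893248, 1.184768, 7.015000)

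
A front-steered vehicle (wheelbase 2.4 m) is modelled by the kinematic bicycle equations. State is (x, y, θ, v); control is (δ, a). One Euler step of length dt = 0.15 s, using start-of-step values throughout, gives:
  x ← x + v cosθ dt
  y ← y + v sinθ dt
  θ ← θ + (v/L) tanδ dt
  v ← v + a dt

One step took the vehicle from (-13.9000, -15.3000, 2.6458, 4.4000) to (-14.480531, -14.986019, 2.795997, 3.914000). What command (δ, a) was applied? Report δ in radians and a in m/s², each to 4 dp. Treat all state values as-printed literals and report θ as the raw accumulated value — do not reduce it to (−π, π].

δ = 0.4999, a = -3.2400

a = (v'−v)/dt = (-0.486000)/0.15 = -3.2400
Δθ = θ'−θ = 0.150197;  (v·dt/L) = 4.4000·0.15/2.4 = 0.275000
tan δ = Δθ·L/(v·dt) = 0.546171  →  δ = 0.4999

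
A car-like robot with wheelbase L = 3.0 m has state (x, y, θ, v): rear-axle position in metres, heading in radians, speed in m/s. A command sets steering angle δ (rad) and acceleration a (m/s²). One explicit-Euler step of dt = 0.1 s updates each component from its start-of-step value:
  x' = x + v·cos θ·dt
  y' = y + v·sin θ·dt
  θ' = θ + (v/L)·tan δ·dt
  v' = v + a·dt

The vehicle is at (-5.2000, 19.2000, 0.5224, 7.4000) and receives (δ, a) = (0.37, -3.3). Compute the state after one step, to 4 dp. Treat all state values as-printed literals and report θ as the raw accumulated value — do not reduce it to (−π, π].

x' = -5.2000 + 7.4000·cos(0.5224)·0.1 = -4.5587
y' = 19.2000 + 7.4000·sin(0.5224)·0.1 = 19.5692
θ' = 0.5224 + (7.4000/3.0)·tan(0.37)·0.1 = 0.6181
v' = 7.4000 − 3.3000·0.1 = 7.0700

(-4.5587, 19.5692, 0.6181, 7.0700)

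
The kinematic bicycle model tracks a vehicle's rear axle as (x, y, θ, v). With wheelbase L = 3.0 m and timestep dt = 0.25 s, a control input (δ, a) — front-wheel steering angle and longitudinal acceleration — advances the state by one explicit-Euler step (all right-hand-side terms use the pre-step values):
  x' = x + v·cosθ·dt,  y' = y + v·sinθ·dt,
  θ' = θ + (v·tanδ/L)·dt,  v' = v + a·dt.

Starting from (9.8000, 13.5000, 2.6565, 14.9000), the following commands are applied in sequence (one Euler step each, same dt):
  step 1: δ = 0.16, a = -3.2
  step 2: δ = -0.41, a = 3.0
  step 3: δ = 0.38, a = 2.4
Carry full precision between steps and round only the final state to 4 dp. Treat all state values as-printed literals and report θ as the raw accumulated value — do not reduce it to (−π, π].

(0.5229, 18.8783, 2.8405, 15.4500)

after step 1 (δ=0.16, a=-3.2): (6.504747, 15.236931, 2.856879, 14.100000)
after step 2 (δ=-0.41, a=3.0): (3.121655, 16.227041, 2.346188, 14.850000)
after step 3 (δ=0.38, a=2.4): (0.522921, 18.878312, 2.840461, 15.450000)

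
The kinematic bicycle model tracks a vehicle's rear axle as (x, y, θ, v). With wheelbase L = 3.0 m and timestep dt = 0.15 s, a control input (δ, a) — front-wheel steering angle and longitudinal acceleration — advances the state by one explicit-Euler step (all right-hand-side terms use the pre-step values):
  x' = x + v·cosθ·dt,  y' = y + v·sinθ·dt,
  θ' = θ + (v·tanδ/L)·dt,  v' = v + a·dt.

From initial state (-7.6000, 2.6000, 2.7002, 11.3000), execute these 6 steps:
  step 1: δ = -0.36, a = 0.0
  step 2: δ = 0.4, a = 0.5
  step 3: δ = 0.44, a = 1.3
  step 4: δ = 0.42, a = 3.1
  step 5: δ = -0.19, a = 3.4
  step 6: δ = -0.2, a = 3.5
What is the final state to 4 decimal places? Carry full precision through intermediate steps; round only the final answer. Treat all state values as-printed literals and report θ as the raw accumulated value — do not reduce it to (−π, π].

after step 1 (δ=-0.36, a=0.0): (-9.132547, 3.324102, 2.487532, 11.300000)
after step 2 (δ=0.4, a=0.5): (-10.477733, 4.355364, 2.726411, 11.375000)
after step 3 (δ=0.44, a=1.3): (-12.039025, 5.043591, 2.994167, 11.570000)
after step 4 (δ=0.42, a=3.1): (-13.755699, 5.298522, 3.252509, 12.035000)
after step 5 (δ=-0.19, a=3.4): (-15.549856, 5.098700, 3.136781, 12.545000)
after step 6 (δ=-0.2, a=3.5): (-17.431584, 5.107755, 3.009631, 13.070000)

(-17.4316, 5.1078, 3.0096, 13.0700)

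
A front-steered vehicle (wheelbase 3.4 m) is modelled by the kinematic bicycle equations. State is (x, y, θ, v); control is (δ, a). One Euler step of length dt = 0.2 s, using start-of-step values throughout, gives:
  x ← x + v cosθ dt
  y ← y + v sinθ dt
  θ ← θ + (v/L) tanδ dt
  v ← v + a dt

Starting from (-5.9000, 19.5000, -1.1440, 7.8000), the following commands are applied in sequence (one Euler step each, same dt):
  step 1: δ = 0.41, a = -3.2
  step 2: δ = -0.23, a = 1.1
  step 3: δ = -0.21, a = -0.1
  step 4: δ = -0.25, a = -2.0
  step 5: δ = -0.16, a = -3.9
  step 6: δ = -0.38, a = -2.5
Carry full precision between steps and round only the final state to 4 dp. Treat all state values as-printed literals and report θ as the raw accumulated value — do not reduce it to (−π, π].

after step 1 (δ=0.41, a=-3.2): (-5.254228, 18.079937, -0.944581, 7.160000)
after step 2 (δ=-0.23, a=1.1): (-4.414958, 16.919657, -1.043197, 7.380000)
after step 3 (δ=-0.21, a=-0.1): (-3.671849, 15.644367, -1.135726, 7.360000)
after step 4 (δ=-0.25, a=-2.0): (-3.051439, 14.309498, -1.246274, 6.960000)
after step 5 (δ=-0.16, a=-3.9): (-2.607591, 12.990156, -1.312344, 6.180000)
after step 6 (δ=-0.38, a=-2.5): (-2.291688, 11.795208, -1.457543, 5.680000)

(-2.2917, 11.7952, -1.4575, 5.6800)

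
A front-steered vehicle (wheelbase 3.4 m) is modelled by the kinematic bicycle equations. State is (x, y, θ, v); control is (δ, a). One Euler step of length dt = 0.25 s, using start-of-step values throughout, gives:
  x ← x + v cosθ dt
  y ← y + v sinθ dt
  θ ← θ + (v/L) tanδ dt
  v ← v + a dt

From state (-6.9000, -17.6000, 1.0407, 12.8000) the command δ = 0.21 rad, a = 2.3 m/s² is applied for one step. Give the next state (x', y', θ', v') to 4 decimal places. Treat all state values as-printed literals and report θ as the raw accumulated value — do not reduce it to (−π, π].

x' = -6.9000 + 12.8000·cos(1.0407)·0.25 = -5.2820
y' = -17.6000 + 12.8000·sin(1.0407)·0.25 = -14.8392
θ' = 1.0407 + (12.8000/3.4)·tan(0.21)·0.25 = 1.2413
v' = 12.8000 + 2.3000·0.25 = 13.3750

(-5.2820, -14.8392, 1.2413, 13.3750)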